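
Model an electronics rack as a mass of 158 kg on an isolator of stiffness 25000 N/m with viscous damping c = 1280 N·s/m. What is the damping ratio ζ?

0.322

ω_n = √(k/m) = √(25000/158) = 12.58 rad/s.
Critical damping c_c = 2√(k·m) = 2√(25000 × 158) = 3975 N·s/m, so ζ = c/c_c = 1280/3975 = 0.3220.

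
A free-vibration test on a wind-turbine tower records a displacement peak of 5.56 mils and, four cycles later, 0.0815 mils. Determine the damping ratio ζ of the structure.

Logarithmic decrement δ = (1/n)·ln(x₀/x_n) = (1/4)·ln(5.56/0.0815) = (1/4)·ln(68.22) = 1.056.
ζ = δ/√(4π² + δ²) = 1.056/√(39.48 + 1.11) = 1.056/6.371 = 0.1657.

0.166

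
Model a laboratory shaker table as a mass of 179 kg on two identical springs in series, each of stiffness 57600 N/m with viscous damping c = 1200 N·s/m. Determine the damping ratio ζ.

0.264

Series springs: 1/k_eq = 2/57600, so k_eq = 57600/2 = 28800 N/m.
ω_n = √(k_eq/m) = √(28800/179) = 12.68 rad/s.
Critical damping c_c = 2√(k_eq·m) = 2√(28800 × 179) = 4541 N·s/m, so ζ = c/c_c = 1200/4541 = 0.2643.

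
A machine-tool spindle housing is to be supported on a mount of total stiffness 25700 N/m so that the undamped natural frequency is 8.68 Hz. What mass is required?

ω_n = 2πf_n = 2π × 8.68 = 54.54 rad/s.
m = k/ω_n² = 25700/54.54² = 25700/2974 = 8.640 kg.

8.64 kg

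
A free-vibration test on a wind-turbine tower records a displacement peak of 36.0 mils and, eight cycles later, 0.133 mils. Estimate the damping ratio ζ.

0.111

Logarithmic decrement δ = (1/n)·ln(x₀/x_n) = (1/8)·ln(36.0/0.133) = (1/8)·ln(270.7) = 0.7001.
ζ = δ/√(4π² + δ²) = 0.7001/√(39.48 + 0.490) = 0.7001/6.322 = 0.1107.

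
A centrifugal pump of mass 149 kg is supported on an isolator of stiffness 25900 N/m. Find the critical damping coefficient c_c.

3930 N·s/m

c_c = 2√(k·m) = 2√(25900 × 149) = 2 × 1964 = 3929 N·s/m.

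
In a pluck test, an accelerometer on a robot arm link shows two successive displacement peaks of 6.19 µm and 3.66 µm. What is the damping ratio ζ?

0.0833

Logarithmic decrement δ = (1/n)·ln(x₀/x_n) = (1/1)·ln(6.19/3.66) = (1/1)·ln(1.691) = 0.5255.
ζ = δ/√(4π² + δ²) = 0.5255/√(39.48 + 0.276) = 0.5255/6.305 = 0.08334.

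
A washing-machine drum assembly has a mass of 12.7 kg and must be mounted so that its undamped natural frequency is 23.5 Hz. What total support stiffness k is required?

ω_n = 2πf_n = 2π × 23.5 = 147.7 rad/s.
k = m·ω_n² = 12.7 × 147.7² = 12.7 × 21800 = 276900 N/m.

277000 N/m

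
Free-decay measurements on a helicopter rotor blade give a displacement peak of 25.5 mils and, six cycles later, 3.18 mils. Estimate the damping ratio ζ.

0.0551

Logarithmic decrement δ = (1/n)·ln(x₀/x_n) = (1/6)·ln(25.5/3.18) = (1/6)·ln(8.019) = 0.3470.
ζ = δ/√(4π² + δ²) = 0.3470/√(39.48 + 0.120) = 0.3470/6.293 = 0.05514.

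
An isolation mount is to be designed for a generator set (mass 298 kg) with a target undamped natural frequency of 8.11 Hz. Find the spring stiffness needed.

ω_n = 2πf_n = 2π × 8.11 = 50.96 rad/s.
k = m·ω_n² = 298 × 50.96² = 298 × 2597 = 773800 N/m.

774000 N/m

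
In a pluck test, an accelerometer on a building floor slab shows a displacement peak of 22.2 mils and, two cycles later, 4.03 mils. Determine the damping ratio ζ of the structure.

0.135

Logarithmic decrement δ = (1/n)·ln(x₀/x_n) = (1/2)·ln(22.2/4.03) = (1/2)·ln(5.509) = 0.8532.
ζ = δ/√(4π² + δ²) = 0.8532/√(39.48 + 0.728) = 0.8532/6.341 = 0.1346.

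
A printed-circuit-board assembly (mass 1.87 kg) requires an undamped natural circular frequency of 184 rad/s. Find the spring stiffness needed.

k = m·ω_n² = 1.87 × 184.0² = 1.87 × 33860 = 63310 N/m.

63300 N/m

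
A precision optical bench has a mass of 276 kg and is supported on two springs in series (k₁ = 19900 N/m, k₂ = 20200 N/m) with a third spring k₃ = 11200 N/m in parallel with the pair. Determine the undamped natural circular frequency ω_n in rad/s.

Series pair: k_s = k₁k₂/(k₁+k₂) = (19900)(20200)/(19900 + 20200) = 10020 N/m. In parallel with k₃: k_eq = 10020 + 11200 = 21220 N/m.
ω_n = √(k_eq/m) = √(21220/276) = √76.90 = 8.769 rad/s.

8.77 rad/s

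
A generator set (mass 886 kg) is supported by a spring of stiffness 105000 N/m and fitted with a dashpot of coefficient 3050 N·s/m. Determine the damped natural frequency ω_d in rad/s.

10.7 rad/s

ω_n = √(k/m) = √(105000/886) = 10.89 rad/s.
Critical damping c_c = 2√(k·m) = 2√(105000 × 886) = 19290 N·s/m, so ζ = c/c_c = 3050/19290 = 0.1581.
ω_d = ω_n√(1 − ζ²) = 10.89 × √(1 − 0.0250) = 10.75 rad/s.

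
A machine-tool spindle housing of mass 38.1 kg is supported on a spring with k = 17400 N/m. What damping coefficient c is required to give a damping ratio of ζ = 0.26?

c_c = 2√(k·m) = 2√(17400 × 38.1) = 1628 N·s/m.
c = ζ·c_c = 0.26 × 1628 = 423.4 N·s/m.

423 N·s/m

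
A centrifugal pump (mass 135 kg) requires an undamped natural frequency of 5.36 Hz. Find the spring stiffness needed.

ω_n = 2πf_n = 2π × 5.36 = 33.68 rad/s.
k = m·ω_n² = 135 × 33.68² = 135 × 1134 = 153100 N/m.

153000 N/m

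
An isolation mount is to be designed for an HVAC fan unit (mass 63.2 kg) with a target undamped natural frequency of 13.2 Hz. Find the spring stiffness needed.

ω_n = 2πf_n = 2π × 13.2 = 82.94 rad/s.
k = m·ω_n² = 63.2 × 82.94² = 63.2 × 6879 = 434700 N/m.

435000 N/m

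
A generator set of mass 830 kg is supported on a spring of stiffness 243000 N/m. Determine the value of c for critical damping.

c_c = 2√(k·m) = 2√(243000 × 830) = 2 × 14200 = 28400 N·s/m.

28400 N·s/m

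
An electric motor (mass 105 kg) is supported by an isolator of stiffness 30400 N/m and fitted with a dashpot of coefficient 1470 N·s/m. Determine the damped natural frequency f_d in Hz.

ω_n = √(k/m) = √(30400/105) = 17.02 rad/s.
Critical damping c_c = 2√(k·m) = 2√(30400 × 105) = 3573 N·s/m, so ζ = c/c_c = 1470/3573 = 0.4114.
ω_d = ω_n√(1 − ζ²) = 17.02 × √(1 − 0.169) = 15.51 rad/s.
f_d = ω_d/(2π) = 2.468 Hz.

2.47 Hz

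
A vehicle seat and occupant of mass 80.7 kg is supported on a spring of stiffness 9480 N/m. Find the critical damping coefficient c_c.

1750 N·s/m

c_c = 2√(k·m) = 2√(9480 × 80.7) = 2 × 874.7 = 1749 N·s/m.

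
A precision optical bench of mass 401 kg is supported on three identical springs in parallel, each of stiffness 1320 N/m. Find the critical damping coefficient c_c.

Parallel springs add: k_eq = 3 × 1320 = 3960 N/m.
c_c = 2√(k_eq·m) = 2√(3960 × 401) = 2 × 1260 = 2520 N·s/m.

2520 N·s/m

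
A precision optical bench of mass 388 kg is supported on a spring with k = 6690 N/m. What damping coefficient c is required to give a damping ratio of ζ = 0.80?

c_c = 2√(k·m) = 2√(6690 × 388) = 3222 N·s/m.
c = ζ·c_c = 0.80 × 3222 = 2578 N·s/m.

2580 N·s/m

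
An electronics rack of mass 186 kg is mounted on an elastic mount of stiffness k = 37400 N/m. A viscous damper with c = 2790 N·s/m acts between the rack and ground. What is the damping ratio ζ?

0.529

ω_n = √(k/m) = √(37400/186) = 14.18 rad/s.
Critical damping c_c = 2√(k·m) = 2√(37400 × 186) = 5275 N·s/m, so ζ = c/c_c = 2790/5275 = 0.5289.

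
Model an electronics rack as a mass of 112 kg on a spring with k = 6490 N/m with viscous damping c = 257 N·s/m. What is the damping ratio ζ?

ω_n = √(k/m) = √(6490/112) = 7.612 rad/s.
Critical damping c_c = 2√(k·m) = 2√(6490 × 112) = 1705 N·s/m, so ζ = c/c_c = 257/1705 = 0.1507.

0.151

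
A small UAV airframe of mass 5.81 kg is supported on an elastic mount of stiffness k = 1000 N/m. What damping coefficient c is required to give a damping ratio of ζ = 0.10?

c_c = 2√(k·m) = 2√(1000 × 5.81) = 152.4 N·s/m.
c = ζ·c_c = 0.10 × 152.4 = 15.24 N·s/m.

15.2 N·s/m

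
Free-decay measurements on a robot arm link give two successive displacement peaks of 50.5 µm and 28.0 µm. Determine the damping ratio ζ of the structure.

Logarithmic decrement δ = (1/n)·ln(x₀/x_n) = (1/1)·ln(50.5/28.0) = (1/1)·ln(1.804) = 0.5898.
ζ = δ/√(4π² + δ²) = 0.5898/√(39.48 + 0.348) = 0.5898/6.311 = 0.09345.

0.0935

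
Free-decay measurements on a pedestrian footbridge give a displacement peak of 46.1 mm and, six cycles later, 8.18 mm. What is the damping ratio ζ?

0.0458

Logarithmic decrement δ = (1/n)·ln(x₀/x_n) = (1/6)·ln(46.1/8.18) = (1/6)·ln(5.636) = 0.2882.
ζ = δ/√(4π² + δ²) = 0.2882/√(39.48 + 0.0831) = 0.2882/6.290 = 0.04582.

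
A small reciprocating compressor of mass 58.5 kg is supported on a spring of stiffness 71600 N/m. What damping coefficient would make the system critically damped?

c_c = 2√(k·m) = 2√(71600 × 58.5) = 2 × 2047 = 4093 N·s/m.

4090 N·s/m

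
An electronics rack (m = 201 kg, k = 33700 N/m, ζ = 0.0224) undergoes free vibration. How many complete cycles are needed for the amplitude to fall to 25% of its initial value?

Logarithmic decrement δ = 2πζ/√(1 − ζ²) = 2π × 0.02240/√(1 − 0.000502) = 0.1408.
x_n/x₀ = e^(−nδ) ≤ 0.25; take ln: n ≥ ln(1/0.25)/δ = 1.386/0.1408 = 9.847.
So 10 complete cycles are required.

10 cycles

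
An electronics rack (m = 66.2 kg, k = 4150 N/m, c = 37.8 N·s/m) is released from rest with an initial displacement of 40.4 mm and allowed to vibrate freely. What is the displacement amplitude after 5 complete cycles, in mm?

ζ = c/(2√(km)) = 37.8/(2√(4150 × 66.2)) = 37.8/1048 = 0.03606.
Logarithmic decrement δ = 2πζ/√(1 − ζ²) = 2π × 0.03606/√(1 − 0.00130) = 0.2267.
After n cycles, x_n/x₀ = e^(−nδ), so x_5 = 40.4 × e^(−5 × 0.2267) = 40.4 × 0.3219 = 13.00 mm.

13.0 mm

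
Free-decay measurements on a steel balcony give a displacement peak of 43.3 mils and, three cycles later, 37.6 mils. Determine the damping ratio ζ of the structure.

0.00749

Logarithmic decrement δ = (1/n)·ln(x₀/x_n) = (1/3)·ln(43.3/37.6) = (1/3)·ln(1.152) = 0.04705.
ζ = δ/√(4π² + δ²) = 0.04705/√(39.48 + 0.00221) = 0.04705/6.283 = 0.007488.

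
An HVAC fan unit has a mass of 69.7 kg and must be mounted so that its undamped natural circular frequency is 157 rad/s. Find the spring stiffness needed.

1720000 N/m

k = m·ω_n² = 69.7 × 157.0² = 69.7 × 24650 = 1718000 N/m.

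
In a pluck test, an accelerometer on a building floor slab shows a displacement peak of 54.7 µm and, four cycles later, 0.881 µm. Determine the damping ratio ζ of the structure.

0.162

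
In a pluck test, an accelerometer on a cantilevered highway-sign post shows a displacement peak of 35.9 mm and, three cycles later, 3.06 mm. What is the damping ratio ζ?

0.130

Logarithmic decrement δ = (1/n)·ln(x₀/x_n) = (1/3)·ln(35.9/3.06) = (1/3)·ln(11.73) = 0.8208.
ζ = δ/√(4π² + δ²) = 0.8208/√(39.48 + 0.674) = 0.8208/6.337 = 0.1295.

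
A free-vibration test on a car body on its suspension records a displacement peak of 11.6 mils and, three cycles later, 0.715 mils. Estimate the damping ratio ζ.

Logarithmic decrement δ = (1/n)·ln(x₀/x_n) = (1/3)·ln(11.6/0.715) = (1/3)·ln(16.22) = 0.9288.
ζ = δ/√(4π² + δ²) = 0.9288/√(39.48 + 0.863) = 0.9288/6.351 = 0.1462.

0.146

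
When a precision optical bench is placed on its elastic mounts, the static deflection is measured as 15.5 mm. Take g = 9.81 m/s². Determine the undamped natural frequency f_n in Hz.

4.00 Hz

ω_n = √(g/δ_st) = √(9.81/0.0155) = √632.9 = 25.16 rad/s.
f_n = ω_n/(2π) = 25.16/6.283 = 4.004 Hz.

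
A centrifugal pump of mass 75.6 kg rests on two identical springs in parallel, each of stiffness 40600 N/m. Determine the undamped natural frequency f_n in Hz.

5.22 Hz

Parallel springs add: k_eq = 2 × 40600 = 81200 N/m.
ω_n = √(k_eq/m) = √(81200/75.6) = √1074 = 32.77 rad/s.
f_n = ω_n/(2π) = 32.77/6.283 = 5.216 Hz.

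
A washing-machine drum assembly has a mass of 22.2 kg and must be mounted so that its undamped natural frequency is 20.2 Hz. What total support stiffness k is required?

358000 N/m

ω_n = 2πf_n = 2π × 20.2 = 126.9 rad/s.
k = m·ω_n² = 22.2 × 126.9² = 22.2 × 16110 = 357600 N/m.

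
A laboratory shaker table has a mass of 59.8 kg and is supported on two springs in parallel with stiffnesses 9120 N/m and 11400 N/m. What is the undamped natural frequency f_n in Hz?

Parallel springs add: k_eq = 9120 + 11400 = 20520 N/m.
ω_n = √(k_eq/m) = √(20520/59.8) = √343.1 = 18.52 rad/s.
f_n = ω_n/(2π) = 18.52/6.283 = 2.948 Hz.

2.95 Hz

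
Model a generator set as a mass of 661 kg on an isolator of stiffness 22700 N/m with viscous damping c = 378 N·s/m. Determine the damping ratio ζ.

0.0488

ω_n = √(k/m) = √(22700/661) = 5.860 rad/s.
Critical damping c_c = 2√(k·m) = 2√(22700 × 661) = 7747 N·s/m, so ζ = c/c_c = 378/7747 = 0.04879.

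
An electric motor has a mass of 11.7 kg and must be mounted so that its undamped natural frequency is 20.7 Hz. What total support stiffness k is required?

198000 N/m

ω_n = 2πf_n = 2π × 20.7 = 130.1 rad/s.
k = m·ω_n² = 11.7 × 130.1² = 11.7 × 16920 = 197900 N/m.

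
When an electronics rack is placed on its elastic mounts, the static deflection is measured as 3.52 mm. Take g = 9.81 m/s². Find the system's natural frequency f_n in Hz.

ω_n = √(g/δ_st) = √(9.81/0.00352) = √2787 = 52.79 rad/s.
f_n = ω_n/(2π) = 52.79/6.283 = 8.402 Hz.

8.40 Hz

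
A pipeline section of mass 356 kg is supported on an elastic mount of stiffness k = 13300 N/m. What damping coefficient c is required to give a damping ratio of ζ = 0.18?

c_c = 2√(k·m) = 2√(13300 × 356) = 4352 N·s/m.
c = ζ·c_c = 0.18 × 4352 = 783.3 N·s/m.

783 N·s/m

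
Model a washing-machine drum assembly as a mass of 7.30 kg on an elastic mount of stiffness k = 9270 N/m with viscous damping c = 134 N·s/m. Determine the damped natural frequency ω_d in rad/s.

34.4 rad/s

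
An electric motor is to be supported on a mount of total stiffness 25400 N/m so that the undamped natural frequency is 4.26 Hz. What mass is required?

ω_n = 2πf_n = 2π × 4.26 = 26.77 rad/s.
m = k/ω_n² = 25400/26.77² = 25400/716.4 = 35.45 kg.

35.5 kg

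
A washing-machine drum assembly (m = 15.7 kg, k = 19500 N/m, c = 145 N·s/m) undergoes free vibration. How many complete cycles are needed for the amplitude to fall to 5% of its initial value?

4 cycles

ζ = c/(2√(km)) = 145/(2√(19500 × 15.7)) = 145/1107 = 0.1310.
Logarithmic decrement δ = 2πζ/√(1 − ζ²) = 2π × 0.1310/√(1 − 0.0172) = 0.8304.
x_n/x₀ = e^(−nδ) ≤ 0.05; take ln: n ≥ ln(1/0.05)/δ = 2.996/0.8304 = 3.607.
So 4 complete cycles are required.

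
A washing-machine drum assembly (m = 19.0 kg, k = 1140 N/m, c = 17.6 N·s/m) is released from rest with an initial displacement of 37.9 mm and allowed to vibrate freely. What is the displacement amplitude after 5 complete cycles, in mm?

5.77 mm

ζ = c/(2√(km)) = 17.6/(2√(1140 × 19.0)) = 17.6/294.3 = 0.05979.
Logarithmic decrement δ = 2πζ/√(1 − ζ²) = 2π × 0.05979/√(1 − 0.00358) = 0.3764.
After n cycles, x_n/x₀ = e^(−nδ), so x_5 = 37.9 × e^(−5 × 0.3764) = 37.9 × 0.1523 = 5.773 mm.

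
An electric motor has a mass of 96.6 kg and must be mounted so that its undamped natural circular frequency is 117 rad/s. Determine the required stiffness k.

1320000 N/m

k = m·ω_n² = 96.6 × 117.0² = 96.6 × 13690 = 1322000 N/m.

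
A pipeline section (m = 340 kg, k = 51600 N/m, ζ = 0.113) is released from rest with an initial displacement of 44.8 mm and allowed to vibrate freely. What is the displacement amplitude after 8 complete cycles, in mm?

Logarithmic decrement δ = 2πζ/√(1 − ζ²) = 2π × 0.1130/√(1 − 0.0128) = 0.7146.
After n cycles, x_n/x₀ = e^(−nδ), so x_8 = 44.8 × e^(−8 × 0.7146) = 44.8 × 0.003291 = 0.1474 mm.

0.147 mm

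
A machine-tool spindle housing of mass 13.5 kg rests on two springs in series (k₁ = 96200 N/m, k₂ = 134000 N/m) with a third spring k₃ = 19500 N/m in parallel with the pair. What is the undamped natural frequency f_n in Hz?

11.9 Hz

Series pair: k_s = k₁k₂/(k₁+k₂) = (96200)(134000)/(96200 + 134000) = 56000 N/m. In parallel with k₃: k_eq = 56000 + 19500 = 75500 N/m.
ω_n = √(k_eq/m) = √(75500/13.5) = √5592 = 74.78 rad/s.
f_n = ω_n/(2π) = 74.78/6.283 = 11.90 Hz.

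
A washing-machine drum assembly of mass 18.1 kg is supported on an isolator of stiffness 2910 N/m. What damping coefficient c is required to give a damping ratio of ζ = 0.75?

344 N·s/m

c_c = 2√(k·m) = 2√(2910 × 18.1) = 459.0 N·s/m.
c = ζ·c_c = 0.75 × 459.0 = 344.3 N·s/m.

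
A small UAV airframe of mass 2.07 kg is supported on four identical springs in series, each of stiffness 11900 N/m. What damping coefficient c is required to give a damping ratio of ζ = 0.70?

Series springs: 1/k_eq = 4/11900, so k_eq = 11900/4 = 2975 N/m.
c_c = 2√(k_eq·m) = 2√(2975 × 2.07) = 156.9 N·s/m.
c = ζ·c_c = 0.70 × 156.9 = 109.9 N·s/m.

110 N·s/m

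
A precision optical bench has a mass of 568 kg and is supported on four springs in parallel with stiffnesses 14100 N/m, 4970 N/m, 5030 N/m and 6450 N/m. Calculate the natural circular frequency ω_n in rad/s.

Parallel springs add: k_eq = 14100 + 4970 + 5030 + 6450 = 30550 N/m.
ω_n = √(k_eq/m) = √(30550/568) = √53.79 = 7.334 rad/s.

7.33 rad/s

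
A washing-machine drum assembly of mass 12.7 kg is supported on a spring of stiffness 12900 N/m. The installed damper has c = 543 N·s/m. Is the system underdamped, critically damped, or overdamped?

c_c = 2√(k·m) = 809.5 N·s/m; ζ = c/c_c = 543/809.5 = 0.671.
Since ζ < 1 the system is underdamped.

underdamped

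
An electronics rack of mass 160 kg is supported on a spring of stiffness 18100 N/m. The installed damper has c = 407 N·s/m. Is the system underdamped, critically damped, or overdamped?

c_c = 2√(k·m) = 3404 N·s/m; ζ = c/c_c = 407/3404 = 0.120.
Since ζ < 1 the system is underdamped.

underdamped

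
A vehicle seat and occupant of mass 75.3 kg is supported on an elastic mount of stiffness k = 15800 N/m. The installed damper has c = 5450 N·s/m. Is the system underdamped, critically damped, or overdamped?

c_c = 2√(k·m) = 2182 N·s/m; ζ = c/c_c = 5450/2182 = 2.50.
Since ζ > 1 the system is overdamped.

overdamped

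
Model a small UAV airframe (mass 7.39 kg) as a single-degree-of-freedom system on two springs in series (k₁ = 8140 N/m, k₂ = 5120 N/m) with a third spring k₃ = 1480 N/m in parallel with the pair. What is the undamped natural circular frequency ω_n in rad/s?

25.0 rad/s

Series pair: k_s = k₁k₂/(k₁+k₂) = (8140)(5120)/(8140 + 5120) = 3143 N/m. In parallel with k₃: k_eq = 3143 + 1480 = 4623 N/m.
ω_n = √(k_eq/m) = √(4623/7.39) = √625.6 = 25.01 rad/s.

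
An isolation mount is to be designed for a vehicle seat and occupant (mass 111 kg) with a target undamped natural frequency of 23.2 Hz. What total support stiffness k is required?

ω_n = 2πf_n = 2π × 23.2 = 145.8 rad/s.
k = m·ω_n² = 111 × 145.8² = 111 × 21250 = 2359000 N/m.

2360000 N/m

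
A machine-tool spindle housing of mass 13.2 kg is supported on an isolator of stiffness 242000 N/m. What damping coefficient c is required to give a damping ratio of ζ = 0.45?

c_c = 2√(k·m) = 2√(242000 × 13.2) = 3575 N·s/m.
c = ζ·c_c = 0.45 × 3575 = 1609 N·s/m.

1610 N·s/m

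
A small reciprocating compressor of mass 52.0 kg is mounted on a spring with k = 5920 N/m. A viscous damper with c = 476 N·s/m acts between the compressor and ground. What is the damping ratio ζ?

ω_n = √(k/m) = √(5920/52.0) = 10.67 rad/s.
Critical damping c_c = 2√(k·m) = 2√(5920 × 52.0) = 1110 N·s/m, so ζ = c/c_c = 476/1110 = 0.4290.

0.429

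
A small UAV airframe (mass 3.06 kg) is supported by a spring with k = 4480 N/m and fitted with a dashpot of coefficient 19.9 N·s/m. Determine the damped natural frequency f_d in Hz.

6.07 Hz

ω_n = √(k/m) = √(4480/3.06) = 38.26 rad/s.
Critical damping c_c = 2√(k·m) = 2√(4480 × 3.06) = 234.2 N·s/m, so ζ = c/c_c = 19.9/234.2 = 0.08498.
ω_d = ω_n√(1 − ζ²) = 38.26 × √(1 − 0.00722) = 38.12 rad/s.
f_d = ω_d/(2π) = 6.068 Hz.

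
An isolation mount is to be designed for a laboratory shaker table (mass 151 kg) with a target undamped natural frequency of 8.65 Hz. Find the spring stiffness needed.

ω_n = 2πf_n = 2π × 8.65 = 54.35 rad/s.
k = m·ω_n² = 151 × 54.35² = 151 × 2954 = 446000 N/m.

446000 N/m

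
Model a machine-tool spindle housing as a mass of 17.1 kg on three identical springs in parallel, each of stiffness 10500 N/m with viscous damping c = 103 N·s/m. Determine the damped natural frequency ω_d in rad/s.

42.8 rad/s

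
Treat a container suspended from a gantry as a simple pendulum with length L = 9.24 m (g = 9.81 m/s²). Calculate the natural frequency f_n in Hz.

0.164 Hz

For a simple pendulum ω_n = √(g/L) = √(9.81/9.24) = √1.062 = 1.030 rad/s.
f_n = ω_n/(2π) = 1.030/6.283 = 0.1640 Hz.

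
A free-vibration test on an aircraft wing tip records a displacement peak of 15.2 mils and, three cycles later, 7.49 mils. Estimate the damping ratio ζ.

0.0375

Logarithmic decrement δ = (1/n)·ln(x₀/x_n) = (1/3)·ln(15.2/7.49) = (1/3)·ln(2.029) = 0.2359.
ζ = δ/√(4π² + δ²) = 0.2359/√(39.48 + 0.0557) = 0.2359/6.288 = 0.03752.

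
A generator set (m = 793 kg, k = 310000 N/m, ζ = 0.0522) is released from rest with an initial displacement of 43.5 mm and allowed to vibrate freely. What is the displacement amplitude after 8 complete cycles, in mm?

Logarithmic decrement δ = 2πζ/√(1 − ζ²) = 2π × 0.05220/√(1 − 0.00272) = 0.3284.
After n cycles, x_n/x₀ = e^(−nδ), so x_8 = 43.5 × e^(−8 × 0.3284) = 43.5 × 0.07226 = 3.143 mm.

3.14 mm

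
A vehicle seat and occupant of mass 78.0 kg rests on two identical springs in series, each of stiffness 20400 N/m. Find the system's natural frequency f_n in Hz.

1.82 Hz

Series springs: 1/k_eq = 2/20400, so k_eq = 20400/2 = 10200 N/m.
ω_n = √(k_eq/m) = √(10200/78.0) = √130.8 = 11.44 rad/s.
f_n = ω_n/(2π) = 11.44/6.283 = 1.820 Hz.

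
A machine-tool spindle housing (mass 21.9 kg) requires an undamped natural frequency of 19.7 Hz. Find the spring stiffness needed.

ω_n = 2πf_n = 2π × 19.7 = 123.8 rad/s.
k = m·ω_n² = 21.9 × 123.8² = 21.9 × 15320 = 335500 N/m.

336000 N/m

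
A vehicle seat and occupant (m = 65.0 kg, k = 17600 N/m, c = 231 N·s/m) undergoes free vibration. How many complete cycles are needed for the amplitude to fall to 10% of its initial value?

ζ = c/(2√(km)) = 231/(2√(17600 × 65.0)) = 231/2139 = 0.1080.
Logarithmic decrement δ = 2πζ/√(1 − ζ²) = 2π × 0.1080/√(1 − 0.0117) = 0.6825.
x_n/x₀ = e^(−nδ) ≤ 0.1; take ln: n ≥ ln(1/0.1)/δ = 2.303/0.6825 = 3.374.
So 4 complete cycles are required.

4 cycles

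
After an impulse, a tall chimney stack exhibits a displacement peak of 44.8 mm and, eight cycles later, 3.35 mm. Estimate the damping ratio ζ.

0.0515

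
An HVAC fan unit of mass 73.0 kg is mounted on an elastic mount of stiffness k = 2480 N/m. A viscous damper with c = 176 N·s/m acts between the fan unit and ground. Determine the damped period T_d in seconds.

ω_n = √(k/m) = √(2480/73.0) = 5.829 rad/s.
Critical damping c_c = 2√(k·m) = 2√(2480 × 73.0) = 851.0 N·s/m, so ζ = c/c_c = 176/851.0 = 0.2068.
ω_d = ω_n√(1 − ζ²) = 5.829 × √(1 − 0.0428) = 5.703 rad/s.
T_d = 2π/ω_d = 1.102 s.

1.10 s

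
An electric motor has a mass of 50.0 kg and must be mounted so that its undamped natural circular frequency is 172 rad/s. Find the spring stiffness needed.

1480000 N/m

k = m·ω_n² = 50.0 × 172.0² = 50.0 × 29580 = 1479000 N/m.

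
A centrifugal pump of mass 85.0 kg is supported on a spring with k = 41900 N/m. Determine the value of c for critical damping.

c_c = 2√(k·m) = 2√(41900 × 85.0) = 2 × 1887 = 3774 N·s/m.

3770 N·s/m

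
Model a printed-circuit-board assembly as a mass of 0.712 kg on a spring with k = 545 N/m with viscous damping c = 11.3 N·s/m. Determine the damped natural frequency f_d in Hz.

ω_n = √(k/m) = √(545.0/0.712) = 27.67 rad/s.
Critical damping c_c = 2√(k·m) = 2√(545.0 × 0.712) = 39.40 N·s/m, so ζ = c/c_c = 11.3/39.40 = 0.2868.
ω_d = ω_n√(1 − ζ²) = 27.67 × √(1 − 0.0823) = 26.50 rad/s.
f_d = ω_d/(2π) = 4.218 Hz.

4.22 Hz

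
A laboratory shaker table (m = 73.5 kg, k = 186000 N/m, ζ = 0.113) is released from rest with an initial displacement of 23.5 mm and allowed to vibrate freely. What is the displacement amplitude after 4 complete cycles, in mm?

Logarithmic decrement δ = 2πζ/√(1 − ζ²) = 2π × 0.1130/√(1 − 0.0128) = 0.7146.
After n cycles, x_n/x₀ = e^(−nδ), so x_4 = 23.5 × e^(−4 × 0.7146) = 23.5 × 0.05737 = 1.348 mm.

1.35 mm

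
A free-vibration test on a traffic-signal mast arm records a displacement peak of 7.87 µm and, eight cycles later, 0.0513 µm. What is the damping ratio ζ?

Logarithmic decrement δ = (1/n)·ln(x₀/x_n) = (1/8)·ln(7.87/0.0513) = (1/8)·ln(153.4) = 0.6291.
ζ = δ/√(4π² + δ²) = 0.6291/√(39.48 + 0.396) = 0.6291/6.315 = 0.09963.

0.0996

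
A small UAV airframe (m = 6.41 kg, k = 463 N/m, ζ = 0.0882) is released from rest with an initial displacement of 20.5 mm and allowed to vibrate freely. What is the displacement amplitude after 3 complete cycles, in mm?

3.86 mm

Logarithmic decrement δ = 2πζ/√(1 − ζ²) = 2π × 0.08820/√(1 − 0.00778) = 0.5563.
After n cycles, x_n/x₀ = e^(−nδ), so x_3 = 20.5 × e^(−3 × 0.5563) = 20.5 × 0.1884 = 3.863 mm.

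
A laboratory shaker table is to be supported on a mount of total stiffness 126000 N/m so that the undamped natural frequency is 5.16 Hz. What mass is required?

120 kg

ω_n = 2πf_n = 2π × 5.16 = 32.42 rad/s.
m = k/ω_n² = 126000/32.42² = 126000/1051 = 119.9 kg.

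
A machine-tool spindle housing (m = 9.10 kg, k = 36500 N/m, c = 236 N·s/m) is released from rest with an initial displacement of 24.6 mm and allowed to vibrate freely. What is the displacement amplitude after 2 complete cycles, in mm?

1.78 mm

ζ = c/(2√(km)) = 236/(2√(36500 × 9.10)) = 236/1153 = 0.2047.
Logarithmic decrement δ = 2πζ/√(1 − ζ²) = 2π × 0.2047/√(1 − 0.0419) = 1.314.
After n cycles, x_n/x₀ = e^(−nδ), so x_2 = 24.6 × e^(−2 × 1.314) = 24.6 × 0.07218 = 1.776 mm.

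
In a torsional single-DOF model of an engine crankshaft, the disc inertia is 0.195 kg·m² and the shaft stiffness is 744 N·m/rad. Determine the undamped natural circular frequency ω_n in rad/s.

61.8 rad/s

ω_n = √(k_t/J) = √(744/0.195) = √3815 = 61.77 rad/s.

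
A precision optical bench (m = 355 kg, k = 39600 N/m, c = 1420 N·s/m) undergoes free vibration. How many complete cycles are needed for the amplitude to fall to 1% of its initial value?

4 cycles

ζ = c/(2√(km)) = 1420/(2√(39600 × 355)) = 1420/7499 = 0.1894.
Logarithmic decrement δ = 2πζ/√(1 − ζ²) = 2π × 0.1894/√(1 − 0.0359) = 1.212.
x_n/x₀ = e^(−nδ) ≤ 0.01; take ln: n ≥ ln(1/0.01)/δ = 4.605/1.212 = 3.800.
So 4 complete cycles are required.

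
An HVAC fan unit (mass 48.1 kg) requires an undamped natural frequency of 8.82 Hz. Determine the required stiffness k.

ω_n = 2πf_n = 2π × 8.82 = 55.42 rad/s.
k = m·ω_n² = 48.1 × 55.42² = 48.1 × 3071 = 147700 N/m.

148000 N/m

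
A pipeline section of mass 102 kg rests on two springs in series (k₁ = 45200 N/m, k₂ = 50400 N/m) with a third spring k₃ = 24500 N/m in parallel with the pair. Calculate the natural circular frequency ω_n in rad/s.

Series pair: k_s = k₁k₂/(k₁+k₂) = (45200)(50400)/(45200 + 50400) = 23830 N/m. In parallel with k₃: k_eq = 23830 + 24500 = 48330 N/m.
ω_n = √(k_eq/m) = √(48330/102) = √473.8 = 21.77 rad/s.

21.8 rad/s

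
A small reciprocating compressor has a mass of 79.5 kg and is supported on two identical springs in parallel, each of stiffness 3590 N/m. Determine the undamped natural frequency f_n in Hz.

1.51 Hz

Parallel springs add: k_eq = 2 × 3590 = 7180 N/m.
ω_n = √(k_eq/m) = √(7180/79.5) = √90.31 = 9.503 rad/s.
f_n = ω_n/(2π) = 9.503/6.283 = 1.513 Hz.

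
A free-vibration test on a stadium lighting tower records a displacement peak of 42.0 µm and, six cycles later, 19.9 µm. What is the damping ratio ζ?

0.0198

Logarithmic decrement δ = (1/n)·ln(x₀/x_n) = (1/6)·ln(42.0/19.9) = (1/6)·ln(2.111) = 0.1245.
ζ = δ/√(4π² + δ²) = 0.1245/√(39.48 + 0.0155) = 0.1245/6.284 = 0.01981.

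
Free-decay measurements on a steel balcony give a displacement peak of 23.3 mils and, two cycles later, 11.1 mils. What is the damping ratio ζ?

Logarithmic decrement δ = (1/n)·ln(x₀/x_n) = (1/2)·ln(23.3/11.1) = (1/2)·ln(2.099) = 0.3708.
ζ = δ/√(4π² + δ²) = 0.3708/√(39.48 + 0.137) = 0.3708/6.294 = 0.05890.

0.0589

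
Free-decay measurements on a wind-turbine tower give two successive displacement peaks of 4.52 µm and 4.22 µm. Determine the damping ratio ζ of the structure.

0.0109

Logarithmic decrement δ = (1/n)·ln(x₀/x_n) = (1/1)·ln(4.52/4.22) = (1/1)·ln(1.071) = 0.06868.
ζ = δ/√(4π² + δ²) = 0.06868/√(39.48 + 0.00472) = 0.06868/6.284 = 0.01093.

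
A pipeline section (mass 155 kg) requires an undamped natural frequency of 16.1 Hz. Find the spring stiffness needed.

ω_n = 2πf_n = 2π × 16.1 = 101.2 rad/s.
k = m·ω_n² = 155 × 101.2² = 155 × 10230 = 1586000 N/m.

1590000 N/m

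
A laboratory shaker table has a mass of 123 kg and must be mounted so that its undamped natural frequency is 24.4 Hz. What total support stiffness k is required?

ω_n = 2πf_n = 2π × 24.4 = 153.3 rad/s.
k = m·ω_n² = 123 × 153.3² = 123 × 23500 = 2891000 N/m.

2890000 N/m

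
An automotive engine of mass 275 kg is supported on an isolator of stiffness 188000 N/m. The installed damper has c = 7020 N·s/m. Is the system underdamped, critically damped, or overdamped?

underdamped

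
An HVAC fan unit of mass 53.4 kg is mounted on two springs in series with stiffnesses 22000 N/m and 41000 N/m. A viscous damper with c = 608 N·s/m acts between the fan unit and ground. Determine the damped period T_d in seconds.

0.409 s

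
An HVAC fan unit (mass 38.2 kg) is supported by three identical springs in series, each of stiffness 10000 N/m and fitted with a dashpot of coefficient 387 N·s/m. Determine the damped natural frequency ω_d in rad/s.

7.85 rad/s

Series springs: 1/k_eq = 3/10000, so k_eq = 10000/3 = 3333 N/m.
ω_n = √(k_eq/m) = √(3333/38.2) = 9.341 rad/s.
Critical damping c_c = 2√(k_eq·m) = 2√(3333 × 38.2) = 713.7 N·s/m, so ζ = c/c_c = 387/713.7 = 0.5423.
ω_d = ω_n√(1 − ζ²) = 9.341 × √(1 − 0.294) = 7.849 rad/s.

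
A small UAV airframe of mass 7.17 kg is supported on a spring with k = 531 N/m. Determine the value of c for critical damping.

123 N·s/m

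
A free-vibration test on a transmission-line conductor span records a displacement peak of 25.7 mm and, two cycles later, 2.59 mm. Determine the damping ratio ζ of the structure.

Logarithmic decrement δ = (1/n)·ln(x₀/x_n) = (1/2)·ln(25.7/2.59) = (1/2)·ln(9.923) = 1.147.
ζ = δ/√(4π² + δ²) = 1.147/√(39.48 + 1.32) = 1.147/6.387 = 0.1796.

0.180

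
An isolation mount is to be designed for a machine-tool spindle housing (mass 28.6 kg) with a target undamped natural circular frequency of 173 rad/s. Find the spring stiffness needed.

k = m·ω_n² = 28.6 × 173.0² = 28.6 × 29930 = 856000 N/m.

856000 N/m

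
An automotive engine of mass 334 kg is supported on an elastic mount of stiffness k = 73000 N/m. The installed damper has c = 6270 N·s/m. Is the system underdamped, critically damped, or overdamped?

c_c = 2√(k·m) = 9876 N·s/m; ζ = c/c_c = 6270/9876 = 0.635.
Since ζ < 1 the system is underdamped.

underdamped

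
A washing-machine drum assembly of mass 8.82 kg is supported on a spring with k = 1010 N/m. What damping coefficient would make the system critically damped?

189 N·s/m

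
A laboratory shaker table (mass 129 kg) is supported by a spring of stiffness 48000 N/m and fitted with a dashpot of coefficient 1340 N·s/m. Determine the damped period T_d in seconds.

0.338 s

ω_n = √(k/m) = √(48000/129) = 19.29 rad/s.
Critical damping c_c = 2√(k·m) = 2√(48000 × 129) = 4977 N·s/m, so ζ = c/c_c = 1340/4977 = 0.2693.
ω_d = ω_n√(1 − ζ²) = 19.29 × √(1 − 0.0725) = 18.58 rad/s.
T_d = 2π/ω_d = 0.3382 s.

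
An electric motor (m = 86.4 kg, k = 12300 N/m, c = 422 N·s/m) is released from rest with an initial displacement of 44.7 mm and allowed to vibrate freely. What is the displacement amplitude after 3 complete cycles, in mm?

0.868 mm

ζ = c/(2√(km)) = 422/(2√(12300 × 86.4)) = 422/2062 = 0.2047.
Logarithmic decrement δ = 2πζ/√(1 − ζ²) = 2π × 0.2047/√(1 − 0.0419) = 1.314.
After n cycles, x_n/x₀ = e^(−nδ), so x_3 = 44.7 × e^(−3 × 1.314) = 44.7 × 0.01942 = 0.8680 mm.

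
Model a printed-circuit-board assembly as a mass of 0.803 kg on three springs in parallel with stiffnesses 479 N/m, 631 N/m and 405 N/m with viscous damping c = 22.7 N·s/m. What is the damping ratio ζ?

Parallel springs add: k_eq = 479 + 631 + 405 = 1515 N/m.
ω_n = √(k_eq/m) = √(1515/0.803) = 43.44 rad/s.
Critical damping c_c = 2√(k_eq·m) = 2√(1515 × 0.803) = 69.76 N·s/m, so ζ = c/c_c = 22.7/69.76 = 0.3254.

0.325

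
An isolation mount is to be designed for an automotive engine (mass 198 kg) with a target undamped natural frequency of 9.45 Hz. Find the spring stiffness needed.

ω_n = 2πf_n = 2π × 9.45 = 59.38 rad/s.
k = m·ω_n² = 198 × 59.38² = 198 × 3526 = 698100 N/m.

698000 N/m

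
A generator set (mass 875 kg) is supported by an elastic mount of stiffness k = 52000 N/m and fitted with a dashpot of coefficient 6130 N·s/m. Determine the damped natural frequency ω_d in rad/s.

6.87 rad/s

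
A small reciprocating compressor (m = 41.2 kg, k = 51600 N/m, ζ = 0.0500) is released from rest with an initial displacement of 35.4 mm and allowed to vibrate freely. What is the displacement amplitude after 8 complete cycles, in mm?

2.86 mm

Logarithmic decrement δ = 2πζ/√(1 − ζ²) = 2π × 0.05000/√(1 − 0.00250) = 0.3146.
After n cycles, x_n/x₀ = e^(−nδ), so x_8 = 35.4 × e^(−8 × 0.3146) = 35.4 × 0.08075 = 2.858 mm.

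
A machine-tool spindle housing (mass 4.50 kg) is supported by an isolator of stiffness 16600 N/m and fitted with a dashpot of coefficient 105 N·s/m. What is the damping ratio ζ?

ω_n = √(k/m) = √(16600/4.50) = 60.74 rad/s.
Critical damping c_c = 2√(k·m) = 2√(16600 × 4.50) = 546.6 N·s/m, so ζ = c/c_c = 105/546.6 = 0.1921.

0.192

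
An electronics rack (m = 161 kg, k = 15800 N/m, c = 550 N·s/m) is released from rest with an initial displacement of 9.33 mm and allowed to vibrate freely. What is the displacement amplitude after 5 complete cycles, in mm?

ζ = c/(2√(km)) = 550/(2√(15800 × 161)) = 550/3190 = 0.1724.
Logarithmic decrement δ = 2πζ/√(1 − ζ²) = 2π × 0.1724/√(1 − 0.0297) = 1.100.
After n cycles, x_n/x₀ = e^(−nδ), so x_5 = 9.33 × e^(−5 × 1.100) = 9.33 × 0.004090 = 0.03816 mm.

0.0382 mm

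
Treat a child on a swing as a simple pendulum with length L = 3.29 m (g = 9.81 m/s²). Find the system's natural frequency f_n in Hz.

0.275 Hz

For a simple pendulum ω_n = √(g/L) = √(9.81/3.29) = √2.982 = 1.727 rad/s.
f_n = ω_n/(2π) = 1.727/6.283 = 0.2748 Hz.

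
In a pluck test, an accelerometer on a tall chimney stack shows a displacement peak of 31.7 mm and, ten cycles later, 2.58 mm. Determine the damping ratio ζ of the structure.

0.0399

Logarithmic decrement δ = (1/n)·ln(x₀/x_n) = (1/10)·ln(31.7/2.58) = (1/10)·ln(12.29) = 0.2509.
ζ = δ/√(4π² + δ²) = 0.2509/√(39.48 + 0.0629) = 0.2509/6.288 = 0.03989.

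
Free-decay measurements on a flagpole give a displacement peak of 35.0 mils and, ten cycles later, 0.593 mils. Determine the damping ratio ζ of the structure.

Logarithmic decrement δ = (1/n)·ln(x₀/x_n) = (1/10)·ln(35.0/0.593) = (1/10)·ln(59.02) = 0.4078.
ζ = δ/√(4π² + δ²) = 0.4078/√(39.48 + 0.166) = 0.4078/6.296 = 0.06477.

0.0648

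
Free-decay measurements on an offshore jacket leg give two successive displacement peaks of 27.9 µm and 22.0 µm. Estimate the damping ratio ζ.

Logarithmic decrement δ = (1/n)·ln(x₀/x_n) = (1/1)·ln(27.9/22.0) = (1/1)·ln(1.268) = 0.2376.
ζ = δ/√(4π² + δ²) = 0.2376/√(39.48 + 0.0564) = 0.2376/6.288 = 0.03779.

0.0378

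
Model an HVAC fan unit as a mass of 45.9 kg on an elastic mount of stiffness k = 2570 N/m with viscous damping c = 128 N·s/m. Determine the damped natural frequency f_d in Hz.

ω_n = √(k/m) = √(2570/45.9) = 7.483 rad/s.
Critical damping c_c = 2√(k·m) = 2√(2570 × 45.9) = 686.9 N·s/m, so ζ = c/c_c = 128/686.9 = 0.1863.
ω_d = ω_n√(1 − ζ²) = 7.483 × √(1 − 0.0347) = 7.352 rad/s.
f_d = ω_d/(2π) = 1.170 Hz.

1.17 Hz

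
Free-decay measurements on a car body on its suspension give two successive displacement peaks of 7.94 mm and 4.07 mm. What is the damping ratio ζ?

0.106

Logarithmic decrement δ = (1/n)·ln(x₀/x_n) = (1/1)·ln(7.94/4.07) = (1/1)·ln(1.951) = 0.6683.
ζ = δ/√(4π² + δ²) = 0.6683/√(39.48 + 0.447) = 0.6683/6.319 = 0.1058.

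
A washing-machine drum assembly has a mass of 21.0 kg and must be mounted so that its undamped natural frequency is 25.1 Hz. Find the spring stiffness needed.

522000 N/m

ω_n = 2πf_n = 2π × 25.1 = 157.7 rad/s.
k = m·ω_n² = 21.0 × 157.7² = 21.0 × 24870 = 522300 N/m.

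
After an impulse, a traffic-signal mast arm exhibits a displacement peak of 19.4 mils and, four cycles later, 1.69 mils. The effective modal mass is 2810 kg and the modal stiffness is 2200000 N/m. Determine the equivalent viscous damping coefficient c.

Logarithmic decrement δ = (1/n)·ln(x₀/x_n) = (1/4)·ln(19.4/1.69) = (1/4)·ln(11.48) = 0.6101.
ζ = δ/√(4π² + δ²) = 0.6101/√(39.48 + 0.372) = 0.6101/6.313 = 0.09665.
c = ζ · 2√(km) = 0.09665 × 2√(2200000 × 2810) = 0.09665 × 157300 = 15200 N·s/m.

15200 N·s/m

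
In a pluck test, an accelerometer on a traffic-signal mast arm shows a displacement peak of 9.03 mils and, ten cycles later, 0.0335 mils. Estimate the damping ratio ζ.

Logarithmic decrement δ = (1/n)·ln(x₀/x_n) = (1/10)·ln(9.03/0.0335) = (1/10)·ln(269.6) = 0.5597.
ζ = δ/√(4π² + δ²) = 0.5597/√(39.48 + 0.313) = 0.5597/6.308 = 0.08872.

0.0887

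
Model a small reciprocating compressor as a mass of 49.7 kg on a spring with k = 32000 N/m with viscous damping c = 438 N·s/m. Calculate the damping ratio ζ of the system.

0.174

ω_n = √(k/m) = √(32000/49.7) = 25.37 rad/s.
Critical damping c_c = 2√(k·m) = 2√(32000 × 49.7) = 2522 N·s/m, so ζ = c/c_c = 438/2522 = 0.1737.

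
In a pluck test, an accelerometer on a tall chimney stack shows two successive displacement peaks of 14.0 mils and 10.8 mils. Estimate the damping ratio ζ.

0.0413

Logarithmic decrement δ = (1/n)·ln(x₀/x_n) = (1/1)·ln(14.0/10.8) = (1/1)·ln(1.296) = 0.2595.
ζ = δ/√(4π² + δ²) = 0.2595/√(39.48 + 0.0673) = 0.2595/6.289 = 0.04127.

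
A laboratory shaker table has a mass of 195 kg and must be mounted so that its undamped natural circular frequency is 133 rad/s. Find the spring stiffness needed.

3450000 N/m

k = m·ω_n² = 195 × 133.0² = 195 × 17690 = 3449000 N/m.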